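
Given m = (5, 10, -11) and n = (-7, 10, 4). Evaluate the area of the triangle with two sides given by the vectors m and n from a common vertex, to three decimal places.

i: 10·4 - (-11)·10 = 40 - (-110) = 150
j: (-11)·(-7) - 5·4 = 77 - 20 = 57
k: 5·10 - 10·(-7) = 50 - (-70) = 120
m × n = (150, 57, 120)
|m × n| = √(150² + 57² + 120²) = √40149 ≈ 200.3722
area = ½ · 200.3722 ≈ 100.186

100.186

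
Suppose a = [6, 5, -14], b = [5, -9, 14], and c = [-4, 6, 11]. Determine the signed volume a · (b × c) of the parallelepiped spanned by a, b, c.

-1569

b × c:
i: (-9)·11 - 14·6 = -99 - 84 = -183
j: 14·(-4) - 5·11 = -56 - 55 = -111
k: 5·6 - (-9)·(-4) = 30 - 36 = -6
b × c = (-183, -111, -6)
a · (b × c) = 6·(-183) + 5·(-111) + (-14)·(-6) = -1098 - 555 + 84 = -1569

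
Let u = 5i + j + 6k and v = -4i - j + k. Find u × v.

(7, -29, -1)

i: 1·1 - 6·(-1) = 1 - (-6) = 7
j: 6·(-4) - 5·1 = -24 - 5 = -29
k: 5·(-1) - 1·(-4) = -5 - (-4) = -1
u × v = (7, -29, -1)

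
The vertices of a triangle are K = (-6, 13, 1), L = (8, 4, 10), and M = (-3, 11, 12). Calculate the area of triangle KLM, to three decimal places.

75.318

KL = (14, -9, 9),  KM = (3, -2, 11)
i: (-9)·11 - 9·(-2) = -99 - (-18) = -81
j: 9·3 - 14·11 = 27 - 154 = -127
k: 14·(-2) - (-9)·3 = -28 - (-27) = -1
KL × KM = (-81, -127, -1)
|KL × KM| = √22691 ≈ 150.6353
area = ½ · 150.6353 ≈ 75.318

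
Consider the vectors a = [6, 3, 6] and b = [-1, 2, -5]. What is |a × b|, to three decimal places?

i: 3·(-5) - 6·2 = -15 - 12 = -27
j: 6·(-1) - 6·(-5) = -6 - (-30) = 24
k: 6·2 - 3·(-1) = 12 - (-3) = 15
a × b = (-27, 24, 15)
|a × b| = √((-27)² + 24² + 15²) = √1530 ≈ 39.1152

39.115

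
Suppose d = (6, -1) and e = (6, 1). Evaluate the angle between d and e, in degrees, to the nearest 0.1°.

18.9

d · e = 6·6 + (-1)·1 = 36 - 1 = 35
|d|² = 36 + 1 = 37,  |d| = √37 ≈ 6.082763
|e|² = 36 + 1 = 37,  |e| = √37 ≈ 6.082763
cos θ = 35 / (6.082763 · 6.082763) ≈ 0.94595
θ = arccos(0.94595) ≈ 18.9°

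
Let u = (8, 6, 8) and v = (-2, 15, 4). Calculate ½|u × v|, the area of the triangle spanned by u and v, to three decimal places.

i: 6·4 - 8·15 = 24 - 120 = -96
j: 8·(-2) - 8·4 = -16 - 32 = -48
k: 8·15 - 6·(-2) = 120 - (-12) = 132
u × v = (-96, -48, 132)
|u × v| = √((-96)² + (-48)² + 132²) = √28944 ≈ 170.1294
area = ½ · 170.1294 ≈ 85.065

85.065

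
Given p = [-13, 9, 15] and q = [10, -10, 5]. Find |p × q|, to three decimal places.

293.002

i: 9·5 - 15·(-10) = 45 - (-150) = 195
j: 15·10 - (-13)·5 = 150 - (-65) = 215
k: (-13)·(-10) - 9·10 = 130 - 90 = 40
p × q = (195, 215, 40)
|p × q| = √(195² + 215² + 40²) = √85850 ≈ 293.0017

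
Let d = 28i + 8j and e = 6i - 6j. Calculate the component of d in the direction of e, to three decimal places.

14.142

d · e = 28·6 + 8·(-6) = 168 - 48 = 120
|e| = √(36 + 36) = √72 ≈ 8.4853
comp_e d = 120 / √72 ≈ 14.142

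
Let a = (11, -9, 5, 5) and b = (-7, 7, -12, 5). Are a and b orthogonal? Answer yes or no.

a · b = 11·(-7) + (-9)·7 + 5·(-12) + 5·5 = -77 - 63 - 60 + 25 = -175
Nonzero, so the vectors are not orthogonal.

no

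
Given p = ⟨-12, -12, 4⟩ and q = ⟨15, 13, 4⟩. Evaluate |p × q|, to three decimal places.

i: (-12)·4 - 4·13 = -48 - 52 = -100
j: 4·15 - (-12)·4 = 60 - (-48) = 108
k: (-12)·13 - (-12)·15 = -156 - (-180) = 24
p × q = (-100, 108, 24)
|p × q| = √((-100)² + 108² + 24²) = √22240 ≈ 149.1308

149.131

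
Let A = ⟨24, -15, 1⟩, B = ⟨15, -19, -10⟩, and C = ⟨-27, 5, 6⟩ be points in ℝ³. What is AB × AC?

AB = (-9, -4, -11)
AC = (-51, 20, 5)
i: (-4)·5 - (-11)·20 = -20 - (-220) = 200
j: (-11)·(-51) - (-9)·5 = 561 - (-45) = 606
k: (-9)·20 - (-4)·(-51) = -180 - 204 = -384
AB × AC = (200, 606, -384)

(200, 606, -384)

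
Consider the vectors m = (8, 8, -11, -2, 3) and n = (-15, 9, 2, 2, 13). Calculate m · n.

-35

m · n = 8·(-15) + 8·9 + (-11)·2 + (-2)·2 + 3·13 = -120 + 72 - 22 - 4 + 39 = -35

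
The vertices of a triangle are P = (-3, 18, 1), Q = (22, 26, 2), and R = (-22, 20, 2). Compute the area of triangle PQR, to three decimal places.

103.412

PQ = (25, 8, 1),  PR = (-19, 2, 1)
i: 8·1 - 1·2 = 8 - 2 = 6
j: 1·(-19) - 25·1 = -19 - 25 = -44
k: 25·2 - 8·(-19) = 50 - (-152) = 202
PQ × PR = (6, -44, 202)
|PQ × PR| = √42776 ≈ 206.8236
area = ½ · 206.8236 ≈ 103.412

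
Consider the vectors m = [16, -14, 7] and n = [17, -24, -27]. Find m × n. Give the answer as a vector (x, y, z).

i: (-14)·(-27) - 7·(-24) = 378 - (-168) = 546
j: 7·17 - 16·(-27) = 119 - (-432) = 551
k: 16·(-24) - (-14)·17 = -384 - (-238) = -146
m × n = (546, 551, -146)

(546, 551, -146)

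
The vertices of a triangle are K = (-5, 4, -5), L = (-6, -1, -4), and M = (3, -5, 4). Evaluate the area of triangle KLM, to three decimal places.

31.567

KL = (-1, -5, 1),  KM = (8, -9, 9)
i: (-5)·9 - 1·(-9) = -45 - (-9) = -36
j: 1·8 - (-1)·9 = 8 - (-9) = 17
k: (-1)·(-9) - (-5)·8 = 9 - (-40) = 49
KL × KM = (-36, 17, 49)
|KL × KM| = √3986 ≈ 63.1348
area = ½ · 63.1348 ≈ 31.567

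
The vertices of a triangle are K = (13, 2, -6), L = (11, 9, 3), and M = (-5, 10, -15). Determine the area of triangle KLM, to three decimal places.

KL = (-2, 7, 9),  KM = (-18, 8, -9)
i: 7·(-9) - 9·8 = -63 - 72 = -135
j: 9·(-18) - (-2)·(-9) = -162 - 18 = -180
k: (-2)·8 - 7·(-18) = -16 - (-126) = 110
KL × KM = (-135, -180, 110)
|KL × KM| = √62725 ≈ 250.4496
area = ½ · 250.4496 ≈ 125.225

125.225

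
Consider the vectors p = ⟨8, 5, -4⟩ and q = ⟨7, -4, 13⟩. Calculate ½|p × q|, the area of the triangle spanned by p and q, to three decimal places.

i: 5·13 - (-4)·(-4) = 65 - 16 = 49
j: (-4)·7 - 8·13 = -28 - 104 = -132
k: 8·(-4) - 5·7 = -32 - 35 = -67
p × q = (49, -132, -67)
|p × q| = √(49² + (-132)² + (-67)²) = √24314 ≈ 155.9295
area = ½ · 155.9295 ≈ 77.965

77.965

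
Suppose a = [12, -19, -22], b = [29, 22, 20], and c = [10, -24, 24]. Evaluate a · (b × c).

b × c:
i: 22·24 - 20·(-24) = 528 - (-480) = 1008
j: 20·10 - 29·24 = 200 - 696 = -496
k: 29·(-24) - 22·10 = -696 - 220 = -916
b × c = (1008, -496, -916)
a · (b × c) = 12·1008 + (-19)·(-496) + (-22)·(-916) = 12096 + 9424 + 20152 = 41672

41672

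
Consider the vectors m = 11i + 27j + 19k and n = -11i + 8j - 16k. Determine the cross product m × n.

(-584, -33, 385)

i: 27·(-16) - 19·8 = -432 - 152 = -584
j: 19·(-11) - 11·(-16) = -209 - (-176) = -33
k: 11·8 - 27·(-11) = 88 - (-297) = 385
m × n = (-584, -33, 385)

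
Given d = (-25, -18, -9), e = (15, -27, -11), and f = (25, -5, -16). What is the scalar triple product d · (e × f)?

e × f:
i: (-27)·(-16) - (-11)·(-5) = 432 - 55 = 377
j: (-11)·25 - 15·(-16) = -275 - (-240) = -35
k: 15·(-5) - (-27)·25 = -75 - (-675) = 600
e × f = (377, -35, 600)
d · (e × f) = (-25)·377 + (-18)·(-35) + (-9)·600 = -9425 + 630 - 5400 = -14195

-14195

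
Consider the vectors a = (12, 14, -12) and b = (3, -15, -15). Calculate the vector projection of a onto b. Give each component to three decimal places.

a · b = 12·3 + 14·(-15) + (-12)·(-15) = 36 - 210 + 180 = 6
|b|² = 9 + 225 + 225 = 459
proj_b a = (6/459) · (3, -15, -15) ≈ (0.039, -0.196, -0.196)

(0.039, -0.196, -0.196)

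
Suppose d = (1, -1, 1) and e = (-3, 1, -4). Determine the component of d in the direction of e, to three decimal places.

d · e = 1·(-3) + (-1)·1 + 1·(-4) = -3 - 1 - 4 = -8
|e| = √(9 + 1 + 16) = √26 ≈ 5.0990
comp_e d = -8 / √26 ≈ -1.569

-1.569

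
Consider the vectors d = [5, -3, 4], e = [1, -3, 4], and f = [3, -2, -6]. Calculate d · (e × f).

104

e × f:
i: (-3)·(-6) - 4·(-2) = 18 - (-8) = 26
j: 4·3 - 1·(-6) = 12 - (-6) = 18
k: 1·(-2) - (-3)·3 = -2 - (-9) = 7
e × f = (26, 18, 7)
d · (e × f) = 5·26 + (-3)·18 + 4·7 = 130 - 54 + 28 = 104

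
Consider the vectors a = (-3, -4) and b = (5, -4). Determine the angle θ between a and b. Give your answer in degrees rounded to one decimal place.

a · b = (-3)·5 + (-4)·(-4) = -15 + 16 = 1
|a|² = 9 + 16 = 25,  |a| = √25 ≈ 5.000000
|b|² = 25 + 16 = 41,  |b| = √41 ≈ 6.403124
cos θ = 1 / (5.000000 · 6.403124) ≈ 0.03123
θ = arccos(0.03123) ≈ 88.2°

88.2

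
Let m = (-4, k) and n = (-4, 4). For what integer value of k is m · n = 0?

m · n = (-4)·(-4) + k·4 = 16 + 4k
Set equal to 0: 4k = -16, so k = -4.

-4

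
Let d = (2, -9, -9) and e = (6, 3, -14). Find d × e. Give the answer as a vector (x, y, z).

(153, -26, 60)

i: (-9)·(-14) - (-9)·3 = 126 - (-27) = 153
j: (-9)·6 - 2·(-14) = -54 - (-28) = -26
k: 2·3 - (-9)·6 = 6 - (-54) = 60
d × e = (153, -26, 60)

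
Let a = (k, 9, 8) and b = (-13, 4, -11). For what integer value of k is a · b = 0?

-4

a · b = k·(-13) + 9·4 + 8·(-11) = -52 - 13k
Set equal to 0: -13k = 52, so k = -4.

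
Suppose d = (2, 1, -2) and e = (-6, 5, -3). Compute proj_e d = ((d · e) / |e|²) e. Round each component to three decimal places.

(0.086, -0.071, 0.043)

d · e = 2·(-6) + 1·5 + (-2)·(-3) = -12 + 5 + 6 = -1
|e|² = 36 + 25 + 9 = 70
proj_e d = (-1/70) · (-6, 5, -3) ≈ (0.086, -0.071, 0.043)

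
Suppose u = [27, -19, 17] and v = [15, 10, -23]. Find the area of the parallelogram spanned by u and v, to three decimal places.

1070.836

i: (-19)·(-23) - 17·10 = 437 - 170 = 267
j: 17·15 - 27·(-23) = 255 - (-621) = 876
k: 27·10 - (-19)·15 = 270 - (-285) = 555
u × v = (267, 876, 555)
|u × v| = √(267² + 876² + 555²) = √1146690 ≈ 1070.8361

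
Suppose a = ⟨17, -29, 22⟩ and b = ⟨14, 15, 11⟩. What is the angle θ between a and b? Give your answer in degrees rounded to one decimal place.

87.2

a · b = 17·14 + (-29)·15 + 22·11 = 238 - 435 + 242 = 45
|a|² = 289 + 841 + 484 = 1614,  |a| = √1614 ≈ 40.174619
|b|² = 196 + 225 + 121 = 542,  |b| = √542 ≈ 23.280893
cos θ = 45 / (40.174619 · 23.280893) ≈ 0.04811
θ = arccos(0.04811) ≈ 87.2°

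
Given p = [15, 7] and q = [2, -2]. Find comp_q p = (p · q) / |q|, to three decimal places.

p · q = 15·2 + 7·(-2) = 30 - 14 = 16
|q| = √(4 + 4) = √8 ≈ 2.8284
comp_q p = 16 / √8 ≈ 5.657

5.657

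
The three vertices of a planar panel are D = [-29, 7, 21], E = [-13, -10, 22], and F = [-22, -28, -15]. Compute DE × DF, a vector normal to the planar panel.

DE = (16, -17, 1)
DF = (7, -35, -36)
i: (-17)·(-36) - 1·(-35) = 612 - (-35) = 647
j: 1·7 - 16·(-36) = 7 - (-576) = 583
k: 16·(-35) - (-17)·7 = -560 - (-119) = -441
DE × DF = (647, 583, -441)

(647, 583, -441)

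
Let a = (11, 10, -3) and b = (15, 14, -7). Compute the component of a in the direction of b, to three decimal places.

15.037

a · b = 11·15 + 10·14 + (-3)·(-7) = 165 + 140 + 21 = 326
|b| = √(225 + 196 + 49) = √470 ≈ 21.6795
comp_b a = 326 / √470 ≈ 15.037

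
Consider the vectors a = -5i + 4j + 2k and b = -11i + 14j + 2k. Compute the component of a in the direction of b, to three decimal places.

6.419

a · b = (-5)·(-11) + 4·14 + 2·2 = 55 + 56 + 4 = 115
|b| = √(121 + 196 + 4) = √321 ≈ 17.9165
comp_b a = 115 / √321 ≈ 6.419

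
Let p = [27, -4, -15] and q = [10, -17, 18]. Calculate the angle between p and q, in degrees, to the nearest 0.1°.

85.3

p · q = 27·10 + (-4)·(-17) + (-15)·18 = 270 + 68 - 270 = 68
|p|² = 729 + 16 + 225 = 970,  |p| = √970 ≈ 31.144823
|q|² = 100 + 289 + 324 = 713,  |q| = √713 ≈ 26.702060
cos θ = 68 / (31.144823 · 26.702060) ≈ 0.08177
θ = arccos(0.08177) ≈ 85.3°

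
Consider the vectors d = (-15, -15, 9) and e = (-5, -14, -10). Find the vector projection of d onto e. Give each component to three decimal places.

d · e = (-15)·(-5) + (-15)·(-14) + 9·(-10) = 75 + 210 - 90 = 195
|e|² = 25 + 196 + 100 = 321
proj_e d = (195/321) · (-5, -14, -10) ≈ (-3.037, -8.505, -6.075)

(-3.037, -8.505, -6.075)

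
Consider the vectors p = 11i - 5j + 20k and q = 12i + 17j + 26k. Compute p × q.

i: (-5)·26 - 20·17 = -130 - 340 = -470
j: 20·12 - 11·26 = 240 - 286 = -46
k: 11·17 - (-5)·12 = 187 - (-60) = 247
p × q = (-470, -46, 247)

(-470, -46, 247)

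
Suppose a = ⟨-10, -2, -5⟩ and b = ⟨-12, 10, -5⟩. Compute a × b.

(60, 10, -124)

i: (-2)·(-5) - (-5)·10 = 10 - (-50) = 60
j: (-5)·(-12) - (-10)·(-5) = 60 - 50 = 10
k: (-10)·10 - (-2)·(-12) = -100 - 24 = -124
a × b = (60, 10, -124)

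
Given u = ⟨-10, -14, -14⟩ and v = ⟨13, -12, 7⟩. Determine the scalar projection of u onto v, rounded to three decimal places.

u · v = (-10)·13 + (-14)·(-12) + (-14)·7 = -130 + 168 - 98 = -60
|v| = √(169 + 144 + 49) = √362 ≈ 19.0263
comp_v u = -60 / √362 ≈ -3.154

-3.154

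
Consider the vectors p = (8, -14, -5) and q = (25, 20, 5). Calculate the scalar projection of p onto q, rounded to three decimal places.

p · q = 8·25 + (-14)·20 + (-5)·5 = 200 - 280 - 25 = -105
|q| = √(625 + 400 + 25) = √1050 ≈ 32.4037
comp_q p = -105 / √1050 ≈ -3.240

-3.240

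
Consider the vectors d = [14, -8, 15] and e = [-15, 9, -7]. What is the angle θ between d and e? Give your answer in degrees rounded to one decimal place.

158.9

d · e = 14·(-15) + (-8)·9 + 15·(-7) = -210 - 72 - 105 = -387
|d|² = 196 + 64 + 225 = 485,  |d| = √485 ≈ 22.022716
|e|² = 225 + 81 + 49 = 355,  |e| = √355 ≈ 18.841444
cos θ = -387 / (22.022716 · 18.841444) ≈ -0.93267
θ = arccos(-0.93267) ≈ 158.9°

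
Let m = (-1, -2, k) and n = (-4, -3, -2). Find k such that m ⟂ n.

5

m · n = (-1)·(-4) + (-2)·(-3) + k·(-2) = 10 - 2k
Set equal to 0: -2k = -10, so k = 5.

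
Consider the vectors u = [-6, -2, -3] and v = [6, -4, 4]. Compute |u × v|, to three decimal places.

i: (-2)·4 - (-3)·(-4) = -8 - 12 = -20
j: (-3)·6 - (-6)·4 = -18 - (-24) = 6
k: (-6)·(-4) - (-2)·6 = 24 - (-12) = 36
u × v = (-20, 6, 36)
|u × v| = √((-20)² + 6² + 36²) = √1732 ≈ 41.6173

41.617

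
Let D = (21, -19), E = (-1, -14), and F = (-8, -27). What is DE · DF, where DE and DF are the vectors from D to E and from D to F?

598

DE = E − D = (-22, 5)
DF = F − D = (-29, -8)
DE · DF = (-22)·(-29) + 5·(-8) = 638 - 40 = 598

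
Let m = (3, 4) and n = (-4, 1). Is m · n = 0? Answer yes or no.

m · n = 3·(-4) + 4·1 = -12 + 4 = -8
Nonzero, so the vectors are not orthogonal.

no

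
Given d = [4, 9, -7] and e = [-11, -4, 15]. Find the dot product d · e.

-185

d · e = 4·(-11) + 9·(-4) + (-7)·15 = -44 - 36 - 105 = -185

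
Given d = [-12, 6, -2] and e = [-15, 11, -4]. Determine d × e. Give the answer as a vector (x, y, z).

(-2, -18, -42)

i: 6·(-4) - (-2)·11 = -24 - (-22) = -2
j: (-2)·(-15) - (-12)·(-4) = 30 - 48 = -18
k: (-12)·11 - 6·(-15) = -132 - (-90) = -42
d × e = (-2, -18, -42)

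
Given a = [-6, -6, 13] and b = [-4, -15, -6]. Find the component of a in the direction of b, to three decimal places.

a · b = (-6)·(-4) + (-6)·(-15) + 13·(-6) = 24 + 90 - 78 = 36
|b| = √(16 + 225 + 36) = √277 ≈ 16.6433
comp_b a = 36 / √277 ≈ 2.163

2.163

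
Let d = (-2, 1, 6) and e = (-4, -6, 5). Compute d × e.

i: 1·5 - 6·(-6) = 5 - (-36) = 41
j: 6·(-4) - (-2)·5 = -24 - (-10) = -14
k: (-2)·(-6) - 1·(-4) = 12 - (-4) = 16
d × e = (41, -14, 16)

(41, -14, 16)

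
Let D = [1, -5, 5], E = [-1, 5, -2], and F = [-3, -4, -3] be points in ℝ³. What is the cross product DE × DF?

(-73, 12, 38)

DE = (-2, 10, -7)
DF = (-4, 1, -8)
i: 10·(-8) - (-7)·1 = -80 - (-7) = -73
j: (-7)·(-4) - (-2)·(-8) = 28 - 16 = 12
k: (-2)·1 - 10·(-4) = -2 - (-40) = 38
DE × DF = (-73, 12, 38)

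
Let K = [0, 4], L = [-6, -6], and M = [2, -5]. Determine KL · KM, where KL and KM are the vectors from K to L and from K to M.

KL = L − K = (-6, -10)
KM = M − K = (2, -9)
KL · KM = (-6)·2 + (-10)·(-9) = -12 + 90 = 78

78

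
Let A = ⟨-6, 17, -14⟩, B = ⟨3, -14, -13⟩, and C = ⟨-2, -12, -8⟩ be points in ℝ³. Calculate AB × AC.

AB = (9, -31, 1)
AC = (4, -29, 6)
i: (-31)·6 - 1·(-29) = -186 - (-29) = -157
j: 1·4 - 9·6 = 4 - 54 = -50
k: 9·(-29) - (-31)·4 = -261 - (-124) = -137
AB × AC = (-157, -50, -137)

(-157, -50, -137)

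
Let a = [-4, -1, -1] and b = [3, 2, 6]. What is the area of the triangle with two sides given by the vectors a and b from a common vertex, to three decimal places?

10.977

i: (-1)·6 - (-1)·2 = -6 - (-2) = -4
j: (-1)·3 - (-4)·6 = -3 - (-24) = 21
k: (-4)·2 - (-1)·3 = -8 - (-3) = -5
a × b = (-4, 21, -5)
|a × b| = √((-4)² + 21² + (-5)²) = √482 ≈ 21.9545
area = ½ · 21.9545 ≈ 10.977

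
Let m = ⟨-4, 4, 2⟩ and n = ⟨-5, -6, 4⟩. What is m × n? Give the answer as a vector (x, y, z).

i: 4·4 - 2·(-6) = 16 - (-12) = 28
j: 2·(-5) - (-4)·4 = -10 - (-16) = 6
k: (-4)·(-6) - 4·(-5) = 24 - (-20) = 44
m × n = (28, 6, 44)

(28, 6, 44)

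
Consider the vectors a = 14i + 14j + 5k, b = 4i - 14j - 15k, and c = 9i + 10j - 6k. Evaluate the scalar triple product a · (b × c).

2552

b × c:
i: (-14)·(-6) - (-15)·10 = 84 - (-150) = 234
j: (-15)·9 - 4·(-6) = -135 - (-24) = -111
k: 4·10 - (-14)·9 = 40 - (-126) = 166
b × c = (234, -111, 166)
a · (b × c) = 14·234 + 14·(-111) + 5·166 = 3276 - 1554 + 830 = 2552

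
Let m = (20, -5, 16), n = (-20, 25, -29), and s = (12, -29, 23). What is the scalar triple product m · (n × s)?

n × s:
i: 25·23 - (-29)·(-29) = 575 - 841 = -266
j: (-29)·12 - (-20)·23 = -348 - (-460) = 112
k: (-20)·(-29) - 25·12 = 580 - 300 = 280
n × s = (-266, 112, 280)
m · (n × s) = 20·(-266) + (-5)·112 + 16·280 = -5320 - 560 + 4480 = -1400

-1400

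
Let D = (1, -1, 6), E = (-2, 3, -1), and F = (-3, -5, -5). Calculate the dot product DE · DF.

73

DE = E − D = (-3, 4, -7)
DF = F − D = (-4, -4, -11)
DE · DF = (-3)·(-4) + 4·(-4) + (-7)·(-11) = 12 - 16 + 77 = 73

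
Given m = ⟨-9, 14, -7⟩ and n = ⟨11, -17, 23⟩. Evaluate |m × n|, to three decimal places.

i: 14·23 - (-7)·(-17) = 322 - 119 = 203
j: (-7)·11 - (-9)·23 = -77 - (-207) = 130
k: (-9)·(-17) - 14·11 = 153 - 154 = -1
m × n = (203, 130, -1)
|m × n| = √(203² + 130² + (-1)²) = √58110 ≈ 241.0602

241.060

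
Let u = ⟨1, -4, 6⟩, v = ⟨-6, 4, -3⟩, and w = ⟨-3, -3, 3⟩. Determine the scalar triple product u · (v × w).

75

v × w:
i: 4·3 - (-3)·(-3) = 12 - 9 = 3
j: (-3)·(-3) - (-6)·3 = 9 - (-18) = 27
k: (-6)·(-3) - 4·(-3) = 18 - (-12) = 30
v × w = (3, 27, 30)
u · (v × w) = 1·3 + (-4)·27 + 6·30 = 3 - 108 + 180 = 75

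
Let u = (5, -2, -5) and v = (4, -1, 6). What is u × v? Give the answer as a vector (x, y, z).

i: (-2)·6 - (-5)·(-1) = -12 - 5 = -17
j: (-5)·4 - 5·6 = -20 - 30 = -50
k: 5·(-1) - (-2)·4 = -5 - (-8) = 3
u × v = (-17, -50, 3)

(-17, -50, 3)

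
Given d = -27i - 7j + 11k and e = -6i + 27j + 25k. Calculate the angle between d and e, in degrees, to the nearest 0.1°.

d · e = (-27)·(-6) + (-7)·27 + 11·25 = 162 - 189 + 275 = 248
|d|² = 729 + 49 + 121 = 899,  |d| = √899 ≈ 29.983329
|e|² = 36 + 729 + 625 = 1390,  |e| = √1390 ≈ 37.282704
cos θ = 248 / (29.983329 · 37.282704) ≈ 0.22185
θ = arccos(0.22185) ≈ 77.2°

77.2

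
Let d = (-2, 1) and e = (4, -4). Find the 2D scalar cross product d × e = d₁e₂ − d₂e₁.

(-2)·(-4) - 1·4 = 8 - 4 = 4

4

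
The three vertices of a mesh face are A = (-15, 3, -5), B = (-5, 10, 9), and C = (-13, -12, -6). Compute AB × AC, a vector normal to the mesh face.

AB = (10, 7, 14)
AC = (2, -15, -1)
i: 7·(-1) - 14·(-15) = -7 - (-210) = 203
j: 14·2 - 10·(-1) = 28 - (-10) = 38
k: 10·(-15) - 7·2 = -150 - 14 = -164
AB × AC = (203, 38, -164)

(203, 38, -164)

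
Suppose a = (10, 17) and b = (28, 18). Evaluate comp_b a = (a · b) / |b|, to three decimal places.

a · b = 10·28 + 17·18 = 280 + 306 = 586
|b| = √(784 + 324) = √1108 ≈ 33.2866
comp_b a = 586 / √1108 ≈ 17.605

17.605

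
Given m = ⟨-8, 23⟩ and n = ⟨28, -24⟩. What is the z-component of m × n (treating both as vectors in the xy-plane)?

(-8)·(-24) - 23·28 = 192 - 644 = -452

-452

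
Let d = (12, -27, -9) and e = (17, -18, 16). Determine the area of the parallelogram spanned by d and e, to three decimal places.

728.636

i: (-27)·16 - (-9)·(-18) = -432 - 162 = -594
j: (-9)·17 - 12·16 = -153 - 192 = -345
k: 12·(-18) - (-27)·17 = -216 - (-459) = 243
d × e = (-594, -345, 243)
|d × e| = √((-594)² + (-345)² + 243²) = √530910 ≈ 728.6357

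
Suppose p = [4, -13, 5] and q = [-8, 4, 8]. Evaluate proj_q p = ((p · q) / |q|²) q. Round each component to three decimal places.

(2.444, -1.222, -2.444)

p · q = 4·(-8) + (-13)·4 + 5·8 = -32 - 52 + 40 = -44
|q|² = 64 + 16 + 64 = 144
proj_q p = (-44/144) · (-8, 4, 8) ≈ (2.444, -1.222, -2.444)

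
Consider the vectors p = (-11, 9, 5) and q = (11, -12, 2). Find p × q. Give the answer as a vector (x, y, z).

(78, 77, 33)

i: 9·2 - 5·(-12) = 18 - (-60) = 78
j: 5·11 - (-11)·2 = 55 - (-22) = 77
k: (-11)·(-12) - 9·11 = 132 - 99 = 33
p × q = (78, 77, 33)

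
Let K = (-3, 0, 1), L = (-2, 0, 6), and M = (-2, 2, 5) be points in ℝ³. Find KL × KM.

KL = (1, 0, 5)
KM = (1, 2, 4)
i: 0·4 - 5·2 = 0 - 10 = -10
j: 5·1 - 1·4 = 5 - 4 = 1
k: 1·2 - 0·1 = 2 - 0 = 2
KL × KM = (-10, 1, 2)

(-10, 1, 2)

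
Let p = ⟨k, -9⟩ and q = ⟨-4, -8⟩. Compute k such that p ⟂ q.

18

p · q = k·(-4) + (-9)·(-8) = 72 - 4k
Set equal to 0: -4k = -72, so k = 18.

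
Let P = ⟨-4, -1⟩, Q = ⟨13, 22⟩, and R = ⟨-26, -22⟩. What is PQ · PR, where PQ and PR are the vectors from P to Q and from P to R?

PQ = Q − P = (17, 23)
PR = R − P = (-22, -21)
PQ · PR = 17·(-22) + 23·(-21) = -374 - 483 = -857

-857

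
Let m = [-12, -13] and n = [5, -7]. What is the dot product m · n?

31

m · n = (-12)·5 + (-13)·(-7) = -60 + 91 = 31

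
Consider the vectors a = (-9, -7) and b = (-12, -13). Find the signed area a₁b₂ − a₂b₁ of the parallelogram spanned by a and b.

33

(-9)·(-13) - (-7)·(-12) = 117 - 84 = 33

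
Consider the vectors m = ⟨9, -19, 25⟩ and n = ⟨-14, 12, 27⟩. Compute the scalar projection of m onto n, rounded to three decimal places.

9.818

m · n = 9·(-14) + (-19)·12 + 25·27 = -126 - 228 + 675 = 321
|n| = √(196 + 144 + 729) = √1069 ≈ 32.6956
comp_n m = 321 / √1069 ≈ 9.818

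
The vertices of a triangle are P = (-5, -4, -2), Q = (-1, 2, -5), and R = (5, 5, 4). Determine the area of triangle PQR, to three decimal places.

PQ = (4, 6, -3),  PR = (10, 9, 6)
i: 6·6 - (-3)·9 = 36 - (-27) = 63
j: (-3)·10 - 4·6 = -30 - 24 = -54
k: 4·9 - 6·10 = 36 - 60 = -24
PQ × PR = (63, -54, -24)
|PQ × PR| = √7461 ≈ 86.3771
area = ½ · 86.3771 ≈ 43.189

43.189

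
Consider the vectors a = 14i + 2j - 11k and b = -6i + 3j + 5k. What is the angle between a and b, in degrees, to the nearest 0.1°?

152.5

a · b = 14·(-6) + 2·3 + (-11)·5 = -84 + 6 - 55 = -133
|a|² = 196 + 4 + 121 = 321,  |a| = √321 ≈ 17.916473
|b|² = 36 + 9 + 25 = 70,  |b| = √70 ≈ 8.366600
cos θ = -133 / (17.916473 · 8.366600) ≈ -0.88726
θ = arccos(-0.88726) ≈ 152.5°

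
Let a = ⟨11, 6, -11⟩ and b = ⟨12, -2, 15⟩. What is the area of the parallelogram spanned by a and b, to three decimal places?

318.856

i: 6·15 - (-11)·(-2) = 90 - 22 = 68
j: (-11)·12 - 11·15 = -132 - 165 = -297
k: 11·(-2) - 6·12 = -22 - 72 = -94
a × b = (68, -297, -94)
|a × b| = √(68² + (-297)² + (-94)²) = √101669 ≈ 318.8558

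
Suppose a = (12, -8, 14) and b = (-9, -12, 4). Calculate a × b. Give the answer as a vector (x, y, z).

i: (-8)·4 - 14·(-12) = -32 - (-168) = 136
j: 14·(-9) - 12·4 = -126 - 48 = -174
k: 12·(-12) - (-8)·(-9) = -144 - 72 = -216
a × b = (136, -174, -216)

(136, -174, -216)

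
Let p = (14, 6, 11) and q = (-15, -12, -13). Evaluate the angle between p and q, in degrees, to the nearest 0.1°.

p · q = 14·(-15) + 6·(-12) + 11·(-13) = -210 - 72 - 143 = -425
|p|² = 196 + 36 + 121 = 353,  |p| = √353 ≈ 18.788294
|q|² = 225 + 144 + 169 = 538,  |q| = √538 ≈ 23.194827
cos θ = -425 / (18.788294 · 23.194827) ≈ -0.97524
θ = arccos(-0.97524) ≈ 167.2°

167.2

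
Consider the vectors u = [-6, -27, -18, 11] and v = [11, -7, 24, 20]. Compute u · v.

u · v = (-6)·11 + (-27)·(-7) + (-18)·24 + 11·20 = -66 + 189 - 432 + 220 = -89

-89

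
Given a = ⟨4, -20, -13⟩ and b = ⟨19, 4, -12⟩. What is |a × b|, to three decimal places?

i: (-20)·(-12) - (-13)·4 = 240 - (-52) = 292
j: (-13)·19 - 4·(-12) = -247 - (-48) = -199
k: 4·4 - (-20)·19 = 16 - (-380) = 396
a × b = (292, -199, 396)
|a × b| = √(292² + (-199)² + 396²) = √281681 ≈ 530.7363

530.736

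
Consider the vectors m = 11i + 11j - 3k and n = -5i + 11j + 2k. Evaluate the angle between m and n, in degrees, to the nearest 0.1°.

m · n = 11·(-5) + 11·11 + (-3)·2 = -55 + 121 - 6 = 60
|m|² = 121 + 121 + 9 = 251,  |m| = √251 ≈ 15.842980
|n|² = 25 + 121 + 4 = 150,  |n| = √150 ≈ 12.247449
cos θ = 60 / (15.842980 · 12.247449) ≈ 0.30922
θ = arccos(0.30922) ≈ 72.0°

72.0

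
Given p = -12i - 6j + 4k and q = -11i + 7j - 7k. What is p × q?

i: (-6)·(-7) - 4·7 = 42 - 28 = 14
j: 4·(-11) - (-12)·(-7) = -44 - 84 = -128
k: (-12)·7 - (-6)·(-11) = -84 - 66 = -150
p × q = (14, -128, -150)

(14, -128, -150)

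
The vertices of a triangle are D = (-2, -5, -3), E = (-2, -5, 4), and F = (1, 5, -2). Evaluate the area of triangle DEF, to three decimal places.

36.541

DE = (0, 0, 7),  DF = (3, 10, 1)
i: 0·1 - 7·10 = 0 - 70 = -70
j: 7·3 - 0·1 = 21 - 0 = 21
k: 0·10 - 0·3 = 0 - 0 = 0
DE × DF = (-70, 21, 0)
|DE × DF| = √5341 ≈ 73.0821
area = ½ · 73.0821 ≈ 36.541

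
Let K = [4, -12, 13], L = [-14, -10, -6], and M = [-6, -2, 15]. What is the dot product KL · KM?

KL = L − K = (-18, 2, -19)
KM = M − K = (-10, 10, 2)
KL · KM = (-18)·(-10) + 2·10 + (-19)·2 = 180 + 20 - 38 = 162

162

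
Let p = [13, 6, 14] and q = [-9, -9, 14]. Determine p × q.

(210, -308, -63)

i: 6·14 - 14·(-9) = 84 - (-126) = 210
j: 14·(-9) - 13·14 = -126 - 182 = -308
k: 13·(-9) - 6·(-9) = -117 - (-54) = -63
p × q = (210, -308, -63)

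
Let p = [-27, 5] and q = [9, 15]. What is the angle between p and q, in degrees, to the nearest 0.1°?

p · q = (-27)·9 + 5·15 = -243 + 75 = -168
|p|² = 729 + 25 = 754,  |p| = √754 ≈ 27.459060
|q|² = 81 + 225 = 306,  |q| = √306 ≈ 17.492856
cos θ = -168 / (27.459060 · 17.492856) ≈ -0.34975
θ = arccos(-0.34975) ≈ 110.5°

110.5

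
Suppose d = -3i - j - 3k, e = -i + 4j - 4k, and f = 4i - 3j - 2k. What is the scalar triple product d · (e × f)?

117

e × f:
i: 4·(-2) - (-4)·(-3) = -8 - 12 = -20
j: (-4)·4 - (-1)·(-2) = -16 - 2 = -18
k: (-1)·(-3) - 4·4 = 3 - 16 = -13
e × f = (-20, -18, -13)
d · (e × f) = (-3)·(-20) + (-1)·(-18) + (-3)·(-13) = 60 + 18 + 39 = 117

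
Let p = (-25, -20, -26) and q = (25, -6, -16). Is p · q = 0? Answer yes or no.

no

p · q = (-25)·25 + (-20)·(-6) + (-26)·(-16) = -625 + 120 + 416 = -89
Nonzero, so the vectors are not orthogonal.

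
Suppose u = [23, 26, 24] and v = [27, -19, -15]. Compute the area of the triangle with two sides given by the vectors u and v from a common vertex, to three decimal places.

756.262

i: 26·(-15) - 24·(-19) = -390 - (-456) = 66
j: 24·27 - 23·(-15) = 648 - (-345) = 993
k: 23·(-19) - 26·27 = -437 - 702 = -1139
u × v = (66, 993, -1139)
|u × v| = √(66² + 993² + (-1139)²) = √2287726 ≈ 1512.5231
area = ½ · 1512.5231 ≈ 756.262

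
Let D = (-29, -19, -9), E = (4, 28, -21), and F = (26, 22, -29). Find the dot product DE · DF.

DE = E − D = (33, 47, -12)
DF = F − D = (55, 41, -20)
DE · DF = 33·55 + 47·41 + (-12)·(-20) = 1815 + 1927 + 240 = 3982

3982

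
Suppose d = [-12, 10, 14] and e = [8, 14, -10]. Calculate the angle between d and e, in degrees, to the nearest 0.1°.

104.0

d · e = (-12)·8 + 10·14 + 14·(-10) = -96 + 140 - 140 = -96
|d|² = 144 + 100 + 196 = 440,  |d| = √440 ≈ 20.976177
|e|² = 64 + 196 + 100 = 360,  |e| = √360 ≈ 18.973666
cos θ = -96 / (20.976177 · 18.973666) ≈ -0.24121
θ = arccos(-0.24121) ≈ 104.0°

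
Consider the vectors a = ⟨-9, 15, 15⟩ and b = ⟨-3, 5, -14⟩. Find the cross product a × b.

i: 15·(-14) - 15·5 = -210 - 75 = -285
j: 15·(-3) - (-9)·(-14) = -45 - 126 = -171
k: (-9)·5 - 15·(-3) = -45 - (-45) = 0
a × b = (-285, -171, 0)

(-285, -171, 0)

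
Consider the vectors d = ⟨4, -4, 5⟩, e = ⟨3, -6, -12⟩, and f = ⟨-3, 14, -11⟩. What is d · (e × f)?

e × f:
i: (-6)·(-11) - (-12)·14 = 66 - (-168) = 234
j: (-12)·(-3) - 3·(-11) = 36 - (-33) = 69
k: 3·14 - (-6)·(-3) = 42 - 18 = 24
e × f = (234, 69, 24)
d · (e × f) = 4·234 + (-4)·69 + 5·24 = 936 - 276 + 120 = 780

780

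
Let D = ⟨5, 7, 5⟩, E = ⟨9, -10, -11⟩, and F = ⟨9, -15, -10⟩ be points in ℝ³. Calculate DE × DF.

(-97, -4, -20)

DE = (4, -17, -16)
DF = (4, -22, -15)
i: (-17)·(-15) - (-16)·(-22) = 255 - 352 = -97
j: (-16)·4 - 4·(-15) = -64 - (-60) = -4
k: 4·(-22) - (-17)·4 = -88 - (-68) = -20
DE × DF = (-97, -4, -20)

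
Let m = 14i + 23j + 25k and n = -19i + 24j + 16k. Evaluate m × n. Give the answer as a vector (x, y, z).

i: 23·16 - 25·24 = 368 - 600 = -232
j: 25·(-19) - 14·16 = -475 - 224 = -699
k: 14·24 - 23·(-19) = 336 - (-437) = 773
m × n = (-232, -699, 773)

(-232, -699, 773)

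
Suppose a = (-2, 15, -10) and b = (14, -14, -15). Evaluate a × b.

(-365, -170, -182)

i: 15·(-15) - (-10)·(-14) = -225 - 140 = -365
j: (-10)·14 - (-2)·(-15) = -140 - 30 = -170
k: (-2)·(-14) - 15·14 = 28 - 210 = -182
a × b = (-365, -170, -182)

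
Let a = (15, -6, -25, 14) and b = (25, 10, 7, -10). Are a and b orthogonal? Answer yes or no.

yes

a · b = 15·25 + (-6)·10 + (-25)·7 + 14·(-10) = 375 - 60 - 175 - 140 = 0
Zero, so the vectors are orthogonal.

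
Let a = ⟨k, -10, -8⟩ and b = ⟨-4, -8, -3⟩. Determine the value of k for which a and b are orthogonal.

a · b = k·(-4) + (-10)·(-8) + (-8)·(-3) = 104 - 4k
Set equal to 0: -4k = -104, so k = 26.

26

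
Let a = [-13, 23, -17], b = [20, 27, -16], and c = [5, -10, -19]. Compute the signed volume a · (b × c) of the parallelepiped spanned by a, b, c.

21344

b × c:
i: 27·(-19) - (-16)·(-10) = -513 - 160 = -673
j: (-16)·5 - 20·(-19) = -80 - (-380) = 300
k: 20·(-10) - 27·5 = -200 - 135 = -335
b × c = (-673, 300, -335)
a · (b × c) = (-13)·(-673) + 23·300 + (-17)·(-335) = 8749 + 6900 + 5695 = 21344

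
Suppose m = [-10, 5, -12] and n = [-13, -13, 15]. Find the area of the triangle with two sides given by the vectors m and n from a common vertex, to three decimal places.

i: 5·15 - (-12)·(-13) = 75 - 156 = -81
j: (-12)·(-13) - (-10)·15 = 156 - (-150) = 306
k: (-10)·(-13) - 5·(-13) = 130 - (-65) = 195
m × n = (-81, 306, 195)
|m × n| = √((-81)² + 306² + 195²) = √138222 ≈ 371.7822
area = ½ · 371.7822 ≈ 185.891

185.891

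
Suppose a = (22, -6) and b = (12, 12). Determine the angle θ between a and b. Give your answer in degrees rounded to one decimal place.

a · b = 22·12 + (-6)·12 = 264 - 72 = 192
|a|² = 484 + 36 = 520,  |a| = √520 ≈ 22.803509
|b|² = 144 + 144 = 288,  |b| = √288 ≈ 16.970563
cos θ = 192 / (22.803509 · 16.970563) ≈ 0.49614
θ = arccos(0.49614) ≈ 60.3°

60.3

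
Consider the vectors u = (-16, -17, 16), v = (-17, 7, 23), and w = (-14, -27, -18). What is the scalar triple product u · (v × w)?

v × w:
i: 7·(-18) - 23·(-27) = -126 - (-621) = 495
j: 23·(-14) - (-17)·(-18) = -322 - 306 = -628
k: (-17)·(-27) - 7·(-14) = 459 - (-98) = 557
v × w = (495, -628, 557)
u · (v × w) = (-16)·495 + (-17)·(-628) + 16·557 = -7920 + 10676 + 8912 = 11668

11668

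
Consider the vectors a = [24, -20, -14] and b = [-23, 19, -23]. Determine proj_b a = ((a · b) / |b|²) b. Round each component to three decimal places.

(9.887, -8.168, 9.887)

a · b = 24·(-23) + (-20)·19 + (-14)·(-23) = -552 - 380 + 322 = -610
|b|² = 529 + 361 + 529 = 1419
proj_b a = (-610/1419) · (-23, 19, -23) ≈ (9.887, -8.168, 9.887)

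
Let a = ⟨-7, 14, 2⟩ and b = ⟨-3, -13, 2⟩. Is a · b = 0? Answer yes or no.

no

a · b = (-7)·(-3) + 14·(-13) + 2·2 = 21 - 182 + 4 = -157
Nonzero, so the vectors are not orthogonal.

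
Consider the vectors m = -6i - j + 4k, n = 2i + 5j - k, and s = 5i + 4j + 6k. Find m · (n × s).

-255

n × s:
i: 5·6 - (-1)·4 = 30 - (-4) = 34
j: (-1)·5 - 2·6 = -5 - 12 = -17
k: 2·4 - 5·5 = 8 - 25 = -17
n × s = (34, -17, -17)
m · (n × s) = (-6)·34 + (-1)·(-17) + 4·(-17) = -204 + 17 - 68 = -255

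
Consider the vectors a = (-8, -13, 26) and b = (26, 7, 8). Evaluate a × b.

i: (-13)·8 - 26·7 = -104 - 182 = -286
j: 26·26 - (-8)·8 = 676 - (-64) = 740
k: (-8)·7 - (-13)·26 = -56 - (-338) = 282
a × b = (-286, 740, 282)

(-286, 740, 282)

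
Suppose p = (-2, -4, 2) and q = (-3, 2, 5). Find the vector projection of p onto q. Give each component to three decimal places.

(-0.632, 0.421, 1.053)

p · q = (-2)·(-3) + (-4)·2 + 2·5 = 6 - 8 + 10 = 8
|q|² = 9 + 4 + 25 = 38
proj_q p = (8/38) · (-3, 2, 5) ≈ (-0.632, 0.421, 1.053)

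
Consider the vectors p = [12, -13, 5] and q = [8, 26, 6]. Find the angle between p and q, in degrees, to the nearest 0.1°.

p · q = 12·8 + (-13)·26 + 5·6 = 96 - 338 + 30 = -212
|p|² = 144 + 169 + 25 = 338,  |p| = √338 ≈ 18.384776
|q|² = 64 + 676 + 36 = 776,  |q| = √776 ≈ 27.856777
cos θ = -212 / (18.384776 · 27.856777) ≈ -0.41395
θ = arccos(-0.41395) ≈ 114.5°

114.5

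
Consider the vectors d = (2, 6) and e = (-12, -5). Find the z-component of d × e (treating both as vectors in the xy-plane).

2·(-5) - 6·(-12) = -10 - (-72) = 62

62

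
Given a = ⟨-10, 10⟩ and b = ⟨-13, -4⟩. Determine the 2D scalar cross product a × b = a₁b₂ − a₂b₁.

170

(-10)·(-4) - 10·(-13) = 40 - (-130) = 170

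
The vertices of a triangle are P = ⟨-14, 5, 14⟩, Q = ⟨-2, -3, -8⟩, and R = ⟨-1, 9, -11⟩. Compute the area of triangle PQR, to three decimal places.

162.975

PQ = (12, -8, -22),  PR = (13, 4, -25)
i: (-8)·(-25) - (-22)·4 = 200 - (-88) = 288
j: (-22)·13 - 12·(-25) = -286 - (-300) = 14
k: 12·4 - (-8)·13 = 48 - (-104) = 152
PQ × PR = (288, 14, 152)
|PQ × PR| = √106244 ≈ 325.9509
area = ½ · 325.9509 ≈ 162.975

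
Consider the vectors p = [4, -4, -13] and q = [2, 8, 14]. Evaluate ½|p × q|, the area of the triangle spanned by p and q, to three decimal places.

51.546

i: (-4)·14 - (-13)·8 = -56 - (-104) = 48
j: (-13)·2 - 4·14 = -26 - 56 = -82
k: 4·8 - (-4)·2 = 32 - (-8) = 40
p × q = (48, -82, 40)
|p × q| = √(48² + (-82)² + 40²) = √10628 ≈ 103.0922
area = ½ · 103.0922 ≈ 51.546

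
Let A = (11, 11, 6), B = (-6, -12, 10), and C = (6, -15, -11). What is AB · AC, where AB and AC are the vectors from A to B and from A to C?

AB = B − A = (-17, -23, 4)
AC = C − A = (-5, -26, -17)
AB · AC = (-17)·(-5) + (-23)·(-26) + 4·(-17) = 85 + 598 - 68 = 615

615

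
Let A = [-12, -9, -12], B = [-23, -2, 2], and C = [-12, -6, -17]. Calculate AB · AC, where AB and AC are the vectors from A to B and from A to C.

-49

AB = B − A = (-11, 7, 14)
AC = C − A = (0, 3, -5)
AB · AC = (-11)·0 + 7·3 + 14·(-5) = 0 + 21 - 70 = -49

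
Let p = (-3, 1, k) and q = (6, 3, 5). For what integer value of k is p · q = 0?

p · q = (-3)·6 + 1·3 + k·5 = -15 + 5k
Set equal to 0: 5k = 15, so k = 3.

3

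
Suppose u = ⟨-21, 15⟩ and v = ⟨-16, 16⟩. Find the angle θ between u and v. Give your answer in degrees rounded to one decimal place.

u · v = (-21)·(-16) + 15·16 = 336 + 240 = 576
|u|² = 441 + 225 = 666,  |u| = √666 ≈ 25.806976
|v|² = 256 + 256 = 512,  |v| = √512 ≈ 22.627417
cos θ = 576 / (25.806976 · 22.627417) ≈ 0.98639
θ = arccos(0.98639) ≈ 9.5°

9.5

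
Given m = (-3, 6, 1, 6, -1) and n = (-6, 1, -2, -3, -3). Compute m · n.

7

m · n = (-3)·(-6) + 6·1 + 1·(-2) + 6·(-3) + (-1)·(-3) = 18 + 6 - 2 - 18 + 3 = 7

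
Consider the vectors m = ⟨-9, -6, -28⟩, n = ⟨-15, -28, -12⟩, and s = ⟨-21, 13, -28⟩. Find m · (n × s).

14472

n × s:
i: (-28)·(-28) - (-12)·13 = 784 - (-156) = 940
j: (-12)·(-21) - (-15)·(-28) = 252 - 420 = -168
k: (-15)·13 - (-28)·(-21) = -195 - 588 = -783
n × s = (940, -168, -783)
m · (n × s) = (-9)·940 + (-6)·(-168) + (-28)·(-783) = -8460 + 1008 + 21924 = 14472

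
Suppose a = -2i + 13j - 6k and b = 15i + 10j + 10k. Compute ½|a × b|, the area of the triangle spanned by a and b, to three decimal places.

i: 13·10 - (-6)·10 = 130 - (-60) = 190
j: (-6)·15 - (-2)·10 = -90 - (-20) = -70
k: (-2)·10 - 13·15 = -20 - 195 = -215
a × b = (190, -70, -215)
|a × b| = √(190² + (-70)² + (-215)²) = √87225 ≈ 295.3388
area = ½ · 295.3388 ≈ 147.669

147.669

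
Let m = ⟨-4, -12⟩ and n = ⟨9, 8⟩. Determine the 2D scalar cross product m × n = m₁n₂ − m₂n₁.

76

(-4)·8 - (-12)·9 = -32 - (-108) = 76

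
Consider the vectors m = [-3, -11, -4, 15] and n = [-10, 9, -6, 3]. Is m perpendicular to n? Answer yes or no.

m · n = (-3)·(-10) + (-11)·9 + (-4)·(-6) + 15·3 = 30 - 99 + 24 + 45 = 0
Zero, so the vectors are orthogonal.

yes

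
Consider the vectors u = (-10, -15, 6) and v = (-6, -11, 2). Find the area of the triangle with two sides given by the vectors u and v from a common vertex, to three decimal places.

22.091

i: (-15)·2 - 6·(-11) = -30 - (-66) = 36
j: 6·(-6) - (-10)·2 = -36 - (-20) = -16
k: (-10)·(-11) - (-15)·(-6) = 110 - 90 = 20
u × v = (36, -16, 20)
|u × v| = √(36² + (-16)² + 20²) = √1952 ≈ 44.1814
area = ½ · 44.1814 ≈ 22.091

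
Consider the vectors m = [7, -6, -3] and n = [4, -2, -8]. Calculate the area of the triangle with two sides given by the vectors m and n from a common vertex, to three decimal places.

30.822

i: (-6)·(-8) - (-3)·(-2) = 48 - 6 = 42
j: (-3)·4 - 7·(-8) = -12 - (-56) = 44
k: 7·(-2) - (-6)·4 = -14 - (-24) = 10
m × n = (42, 44, 10)
|m × n| = √(42² + 44² + 10²) = √3800 ≈ 61.6441
area = ½ · 61.6441 ≈ 30.822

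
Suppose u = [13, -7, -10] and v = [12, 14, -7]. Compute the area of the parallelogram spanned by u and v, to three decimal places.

327.594

i: (-7)·(-7) - (-10)·14 = 49 - (-140) = 189
j: (-10)·12 - 13·(-7) = -120 - (-91) = -29
k: 13·14 - (-7)·12 = 182 - (-84) = 266
u × v = (189, -29, 266)
|u × v| = √(189² + (-29)² + 266²) = √107318 ≈ 327.5943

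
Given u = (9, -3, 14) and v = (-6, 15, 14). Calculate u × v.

(-252, -210, 117)

i: (-3)·14 - 14·15 = -42 - 210 = -252
j: 14·(-6) - 9·14 = -84 - 126 = -210
k: 9·15 - (-3)·(-6) = 135 - 18 = 117
u × v = (-252, -210, 117)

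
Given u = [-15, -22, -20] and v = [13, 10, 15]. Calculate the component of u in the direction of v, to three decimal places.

u · v = (-15)·13 + (-22)·10 + (-20)·15 = -195 - 220 - 300 = -715
|v| = √(169 + 100 + 225) = √494 ≈ 22.2261
comp_v u = -715 / √494 ≈ -32.169

-32.169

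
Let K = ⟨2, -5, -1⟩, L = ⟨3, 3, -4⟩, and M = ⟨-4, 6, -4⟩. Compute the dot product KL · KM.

91

KL = L − K = (1, 8, -3)
KM = M − K = (-6, 11, -3)
KL · KM = 1·(-6) + 8·11 + (-3)·(-3) = -6 + 88 + 9 = 91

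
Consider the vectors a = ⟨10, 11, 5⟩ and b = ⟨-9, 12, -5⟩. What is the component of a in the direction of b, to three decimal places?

a · b = 10·(-9) + 11·12 + 5·(-5) = -90 + 132 - 25 = 17
|b| = √(81 + 144 + 25) = √250 ≈ 15.8114
comp_b a = 17 / √250 ≈ 1.075

1.075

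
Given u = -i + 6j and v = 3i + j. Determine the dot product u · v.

3

u · v = (-1)·3 + 6·1 = -3 + 6 = 3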